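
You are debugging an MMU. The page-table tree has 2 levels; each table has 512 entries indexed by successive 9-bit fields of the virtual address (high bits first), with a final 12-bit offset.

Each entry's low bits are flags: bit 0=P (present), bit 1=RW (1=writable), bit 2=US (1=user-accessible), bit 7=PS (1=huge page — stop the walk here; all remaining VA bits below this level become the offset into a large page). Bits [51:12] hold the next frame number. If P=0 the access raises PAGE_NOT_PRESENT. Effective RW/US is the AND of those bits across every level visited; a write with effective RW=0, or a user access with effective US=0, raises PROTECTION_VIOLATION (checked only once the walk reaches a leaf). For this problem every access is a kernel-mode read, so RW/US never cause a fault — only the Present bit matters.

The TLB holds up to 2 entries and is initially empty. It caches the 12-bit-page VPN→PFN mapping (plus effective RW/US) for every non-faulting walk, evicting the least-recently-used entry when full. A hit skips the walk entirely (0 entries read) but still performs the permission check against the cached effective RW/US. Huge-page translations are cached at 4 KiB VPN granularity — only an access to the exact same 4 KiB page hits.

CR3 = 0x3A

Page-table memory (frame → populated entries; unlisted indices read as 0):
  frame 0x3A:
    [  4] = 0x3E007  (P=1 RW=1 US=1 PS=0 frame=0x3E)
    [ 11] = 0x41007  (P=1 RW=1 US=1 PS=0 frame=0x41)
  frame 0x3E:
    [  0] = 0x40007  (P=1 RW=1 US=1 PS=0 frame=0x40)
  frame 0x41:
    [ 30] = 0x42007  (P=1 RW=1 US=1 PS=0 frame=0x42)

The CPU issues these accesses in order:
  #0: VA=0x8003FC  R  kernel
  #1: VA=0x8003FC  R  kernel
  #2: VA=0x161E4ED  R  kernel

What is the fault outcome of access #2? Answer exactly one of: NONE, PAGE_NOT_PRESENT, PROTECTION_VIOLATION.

Trace:
#0 VA=0x8003FC (r,kernel):
  [0] read 0x3A idx=4: raw=0x3E007 flags P=1 W=1 U=1 S=0
  [1] read 0x3E idx=0: raw=0x40007 flags P=1 W=1 U=1 S=0
  → PA=0x403FC  (2 entries read)
#1 VA=0x8003FC (r,kernel):
  TLB hit vpn=0x800 → PA=0x403FC
#2 VA=0x161E4ED (r,kernel):
  [0] read 0x3A idx=11: raw=0x41007 flags P=1 W=1 U=1 S=0
  [1] read 0x41 idx=30: raw=0x42007 flags P=1 W=1 U=1 S=0
  → PA=0x424ED  (2 entries read)

Access #2 fault: NONE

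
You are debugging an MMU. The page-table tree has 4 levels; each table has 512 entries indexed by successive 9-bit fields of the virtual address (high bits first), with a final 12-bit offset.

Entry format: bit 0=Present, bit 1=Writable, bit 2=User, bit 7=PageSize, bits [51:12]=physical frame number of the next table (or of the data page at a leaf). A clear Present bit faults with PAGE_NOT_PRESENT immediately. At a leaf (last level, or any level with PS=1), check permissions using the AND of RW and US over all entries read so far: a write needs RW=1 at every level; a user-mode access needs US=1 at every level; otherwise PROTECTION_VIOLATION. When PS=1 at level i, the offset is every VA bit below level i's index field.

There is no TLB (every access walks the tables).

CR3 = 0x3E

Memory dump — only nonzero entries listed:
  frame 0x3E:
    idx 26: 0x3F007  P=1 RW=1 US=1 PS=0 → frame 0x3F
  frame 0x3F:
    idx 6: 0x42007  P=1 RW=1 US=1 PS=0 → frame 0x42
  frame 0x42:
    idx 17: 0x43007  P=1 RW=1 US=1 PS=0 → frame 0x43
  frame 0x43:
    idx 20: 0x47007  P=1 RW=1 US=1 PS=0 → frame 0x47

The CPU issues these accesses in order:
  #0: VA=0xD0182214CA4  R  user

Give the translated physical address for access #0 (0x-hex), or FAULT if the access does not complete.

Walk each access:
#0 VA=0xD0182214CA4 (r,user):
  L0 @0x3E[26] → 0x3F007  P=1,RW=1,US=1,PS=0
  L1 @0x3F[6] → 0x42007  P=1,RW=1,US=1,PS=0
  L2 @0x42[17] → 0x43007  P=1,RW=1,US=1,PS=0
  L3 @0x43[20] → 0x47007  P=1,RW=1,US=1,PS=0
  → PA=0x47CA4  (4 entries read)

Access #0 PA: 0x47CA4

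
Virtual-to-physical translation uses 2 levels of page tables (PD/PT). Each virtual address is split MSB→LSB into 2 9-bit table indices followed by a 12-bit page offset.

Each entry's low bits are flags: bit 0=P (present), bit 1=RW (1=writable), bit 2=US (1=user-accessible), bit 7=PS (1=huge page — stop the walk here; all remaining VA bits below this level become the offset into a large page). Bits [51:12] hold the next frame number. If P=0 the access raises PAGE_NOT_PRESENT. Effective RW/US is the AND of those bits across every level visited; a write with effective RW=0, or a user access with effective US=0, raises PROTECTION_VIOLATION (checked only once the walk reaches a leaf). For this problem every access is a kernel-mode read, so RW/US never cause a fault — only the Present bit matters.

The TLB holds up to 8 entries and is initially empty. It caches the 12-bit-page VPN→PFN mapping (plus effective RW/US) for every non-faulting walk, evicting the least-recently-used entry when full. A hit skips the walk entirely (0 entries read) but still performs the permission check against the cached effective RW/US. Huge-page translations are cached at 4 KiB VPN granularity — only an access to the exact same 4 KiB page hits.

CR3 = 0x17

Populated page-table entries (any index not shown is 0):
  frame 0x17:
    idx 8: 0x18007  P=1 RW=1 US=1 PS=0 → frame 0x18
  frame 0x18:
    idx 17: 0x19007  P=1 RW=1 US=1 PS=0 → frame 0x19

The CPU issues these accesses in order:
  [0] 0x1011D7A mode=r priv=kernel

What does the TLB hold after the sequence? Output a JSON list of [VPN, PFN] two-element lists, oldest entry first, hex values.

Per-access translation:
#0 VA=0x1011D7A (r,kernel):
  [0] read 0x17 idx=8: raw=0x18007 flags P=1 W=1 U=1 S=0
  [1] read 0x18 idx=17: raw=0x19007 flags P=1 W=1 U=1 S=0
  ⇒ phys 0x19D7A  [2 reads]

TLB: [["0x1011", "0x19"]]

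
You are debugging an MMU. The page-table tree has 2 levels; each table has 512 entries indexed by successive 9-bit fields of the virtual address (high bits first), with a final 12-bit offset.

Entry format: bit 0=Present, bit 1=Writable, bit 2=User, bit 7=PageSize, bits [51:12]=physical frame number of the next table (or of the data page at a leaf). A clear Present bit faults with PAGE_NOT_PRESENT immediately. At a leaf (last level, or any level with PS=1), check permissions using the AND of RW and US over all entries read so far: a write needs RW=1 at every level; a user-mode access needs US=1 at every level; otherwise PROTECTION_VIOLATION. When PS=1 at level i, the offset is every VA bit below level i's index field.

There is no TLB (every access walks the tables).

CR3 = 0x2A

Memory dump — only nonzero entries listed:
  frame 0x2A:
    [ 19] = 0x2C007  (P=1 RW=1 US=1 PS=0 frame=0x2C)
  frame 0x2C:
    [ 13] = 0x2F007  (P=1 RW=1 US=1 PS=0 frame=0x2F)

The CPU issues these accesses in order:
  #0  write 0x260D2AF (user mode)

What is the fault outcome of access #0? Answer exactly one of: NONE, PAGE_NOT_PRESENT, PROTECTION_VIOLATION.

Trace:
#0 VA=0x260D2AF (w,user):
  L0 @0x2A[19] → 0x2C007  P=1,RW=1,US=1,PS=0
  L1 @0x2C[13] → 0x2F007  P=1,RW=1,US=1,PS=0
  ⇒ phys 0x2F2AF  [2 reads]

Access #0 fault: NONE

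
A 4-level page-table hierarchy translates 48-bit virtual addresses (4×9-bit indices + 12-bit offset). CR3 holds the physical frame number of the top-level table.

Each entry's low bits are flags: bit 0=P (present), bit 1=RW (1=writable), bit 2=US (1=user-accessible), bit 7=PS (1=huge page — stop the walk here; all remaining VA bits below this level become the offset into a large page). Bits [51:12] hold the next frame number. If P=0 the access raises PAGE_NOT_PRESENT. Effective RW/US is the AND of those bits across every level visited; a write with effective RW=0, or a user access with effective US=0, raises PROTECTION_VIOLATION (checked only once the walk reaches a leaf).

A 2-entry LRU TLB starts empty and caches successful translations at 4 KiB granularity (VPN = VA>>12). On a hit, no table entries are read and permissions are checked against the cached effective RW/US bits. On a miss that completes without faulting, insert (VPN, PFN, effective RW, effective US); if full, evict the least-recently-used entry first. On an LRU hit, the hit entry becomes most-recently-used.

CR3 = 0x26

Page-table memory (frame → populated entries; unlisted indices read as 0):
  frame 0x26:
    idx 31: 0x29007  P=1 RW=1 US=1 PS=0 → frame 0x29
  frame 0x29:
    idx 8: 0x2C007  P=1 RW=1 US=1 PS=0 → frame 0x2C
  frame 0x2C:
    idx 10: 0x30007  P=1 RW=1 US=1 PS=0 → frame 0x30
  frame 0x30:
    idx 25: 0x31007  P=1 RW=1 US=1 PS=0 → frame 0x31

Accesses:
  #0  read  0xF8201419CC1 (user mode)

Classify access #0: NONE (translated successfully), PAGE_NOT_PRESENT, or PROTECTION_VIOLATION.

Trace:
#0 VA=0xF8201419CC1 (r,user):
  L0: frame=0x26 idx=31 entry=0x29007 [P=1 RW=1 US=1 PS=0]
  L1: frame=0x29 idx=8 entry=0x2C007 [P=1 RW=1 US=1 PS=0]
  L2: frame=0x2C idx=10 entry=0x30007 [P=1 RW=1 US=1 PS=0]
  L3: frame=0x30 idx=25 entry=0x31007 [P=1 RW=1 US=1 PS=0]
  → PA=0x31CC1  (4 entries read)

Access #0 fault: NONE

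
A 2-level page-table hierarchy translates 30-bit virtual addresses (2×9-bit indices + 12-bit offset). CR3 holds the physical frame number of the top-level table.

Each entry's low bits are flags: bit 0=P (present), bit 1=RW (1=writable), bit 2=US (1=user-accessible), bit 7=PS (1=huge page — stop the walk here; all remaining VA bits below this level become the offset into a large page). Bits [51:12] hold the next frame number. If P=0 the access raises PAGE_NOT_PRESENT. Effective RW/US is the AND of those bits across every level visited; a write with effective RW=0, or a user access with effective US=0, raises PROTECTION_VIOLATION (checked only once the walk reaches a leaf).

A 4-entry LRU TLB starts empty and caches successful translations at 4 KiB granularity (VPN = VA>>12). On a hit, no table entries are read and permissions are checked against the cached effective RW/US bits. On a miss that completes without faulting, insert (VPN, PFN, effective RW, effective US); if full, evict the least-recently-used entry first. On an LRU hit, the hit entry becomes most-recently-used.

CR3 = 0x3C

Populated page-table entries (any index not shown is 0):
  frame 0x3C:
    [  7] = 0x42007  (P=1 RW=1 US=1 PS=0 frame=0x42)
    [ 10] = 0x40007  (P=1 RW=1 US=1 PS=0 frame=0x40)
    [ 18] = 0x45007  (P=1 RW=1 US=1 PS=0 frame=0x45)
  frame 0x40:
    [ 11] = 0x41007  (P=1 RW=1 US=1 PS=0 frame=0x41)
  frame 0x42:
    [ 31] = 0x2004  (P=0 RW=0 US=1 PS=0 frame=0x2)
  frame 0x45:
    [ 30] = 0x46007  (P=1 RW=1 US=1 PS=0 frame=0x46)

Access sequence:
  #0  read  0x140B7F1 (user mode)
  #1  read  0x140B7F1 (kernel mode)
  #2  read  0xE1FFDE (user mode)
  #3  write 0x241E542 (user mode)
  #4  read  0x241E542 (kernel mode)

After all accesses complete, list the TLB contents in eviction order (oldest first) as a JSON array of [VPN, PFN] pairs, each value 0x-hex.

Walk each access:
#0 VA=0x140B7F1 (r,user):
  [0] read 0x3C idx=10: raw=0x40007 flags P=1 W=1 U=1 S=0
  [1] read 0x40 idx=11: raw=0x41007 flags P=1 W=1 U=1 S=0
  ⇒ phys 0x417F1  [2 reads]
#1 VA=0x140B7F1 (r,kernel):
  TLB hit vpn=0x140B → PA=0x417F1
#2 VA=0xE1FFDE (r,user):
  [0] read 0x3C idx=7: raw=0x42007 flags P=1 W=1 U=1 S=0
  [1] read 0x42 idx=31: raw=0x2004 flags P=0 W=0 U=1 S=0
  → PAGE_NOT_PRESENT  (2 entries read)
#3 VA=0x241E542 (w,user):
  [0] read 0x3C idx=18: raw=0x45007 flags P=1 W=1 U=1 S=0
  [1] read 0x45 idx=30: raw=0x46007 flags P=1 W=1 U=1 S=0
  ⇒ phys 0x46542  [2 reads]
#4 VA=0x241E542 (r,kernel):
  TLB hit vpn=0x241E → PA=0x46542

TLB: [["0x140B", "0x41"], ["0x241E", "0x46"]]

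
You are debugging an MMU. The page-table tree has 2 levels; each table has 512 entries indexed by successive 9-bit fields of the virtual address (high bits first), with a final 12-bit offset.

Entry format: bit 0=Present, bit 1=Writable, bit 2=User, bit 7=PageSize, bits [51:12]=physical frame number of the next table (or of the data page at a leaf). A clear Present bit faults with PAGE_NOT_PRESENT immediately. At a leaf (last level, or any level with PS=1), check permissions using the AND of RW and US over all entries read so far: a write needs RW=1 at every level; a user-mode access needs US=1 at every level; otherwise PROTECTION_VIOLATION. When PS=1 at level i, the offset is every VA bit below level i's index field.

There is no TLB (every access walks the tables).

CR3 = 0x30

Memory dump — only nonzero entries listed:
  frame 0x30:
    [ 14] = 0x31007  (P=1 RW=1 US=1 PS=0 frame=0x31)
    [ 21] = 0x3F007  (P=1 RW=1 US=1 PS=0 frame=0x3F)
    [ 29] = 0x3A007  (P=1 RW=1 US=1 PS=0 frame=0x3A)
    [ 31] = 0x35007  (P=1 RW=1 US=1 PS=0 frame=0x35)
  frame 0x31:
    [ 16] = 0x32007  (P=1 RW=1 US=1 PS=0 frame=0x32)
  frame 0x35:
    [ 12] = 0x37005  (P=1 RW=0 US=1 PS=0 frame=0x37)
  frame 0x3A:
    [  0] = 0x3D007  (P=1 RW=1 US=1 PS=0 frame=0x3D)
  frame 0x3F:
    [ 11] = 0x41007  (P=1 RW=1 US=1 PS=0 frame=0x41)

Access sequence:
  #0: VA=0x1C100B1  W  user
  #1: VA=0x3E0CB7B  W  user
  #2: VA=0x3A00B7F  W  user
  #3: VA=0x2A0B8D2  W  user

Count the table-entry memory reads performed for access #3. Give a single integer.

Per-access translation:
#0 VA=0x1C100B1 (w,user):
  L0 @0x30[14] → 0x31007  P=1,RW=1,US=1,PS=0
  L1 @0x31[16] → 0x32007  P=1,RW=1,US=1,PS=0
  ⇒ phys 0x320B1  [2 reads]
#1 VA=0x3E0CB7B (w,user):
  L0 @0x30[31] → 0x35007  P=1,RW=1,US=1,PS=0
  L1 @0x35[12] → 0x37005  P=1,RW=0,US=1,PS=0
  ✗ PROTECTION_VIOLATION  [2 reads]
#2 VA=0x3A00B7F (w,user):
  L0 @0x30[29] → 0x3A007  P=1,RW=1,US=1,PS=0
  L1 @0x3A[0] → 0x3D007  P=1,RW=1,US=1,PS=0
  ⇒ phys 0x3DB7F  [2 reads]
#3 VA=0x2A0B8D2 (w,user):
  L0 @0x30[21] → 0x3F007  P=1,RW=1,US=1,PS=0
  L1 @0x3F[11] → 0x41007  P=1,RW=1,US=1,PS=0
  ⇒ phys 0x418D2  [2 reads]

Entries read for #3: 2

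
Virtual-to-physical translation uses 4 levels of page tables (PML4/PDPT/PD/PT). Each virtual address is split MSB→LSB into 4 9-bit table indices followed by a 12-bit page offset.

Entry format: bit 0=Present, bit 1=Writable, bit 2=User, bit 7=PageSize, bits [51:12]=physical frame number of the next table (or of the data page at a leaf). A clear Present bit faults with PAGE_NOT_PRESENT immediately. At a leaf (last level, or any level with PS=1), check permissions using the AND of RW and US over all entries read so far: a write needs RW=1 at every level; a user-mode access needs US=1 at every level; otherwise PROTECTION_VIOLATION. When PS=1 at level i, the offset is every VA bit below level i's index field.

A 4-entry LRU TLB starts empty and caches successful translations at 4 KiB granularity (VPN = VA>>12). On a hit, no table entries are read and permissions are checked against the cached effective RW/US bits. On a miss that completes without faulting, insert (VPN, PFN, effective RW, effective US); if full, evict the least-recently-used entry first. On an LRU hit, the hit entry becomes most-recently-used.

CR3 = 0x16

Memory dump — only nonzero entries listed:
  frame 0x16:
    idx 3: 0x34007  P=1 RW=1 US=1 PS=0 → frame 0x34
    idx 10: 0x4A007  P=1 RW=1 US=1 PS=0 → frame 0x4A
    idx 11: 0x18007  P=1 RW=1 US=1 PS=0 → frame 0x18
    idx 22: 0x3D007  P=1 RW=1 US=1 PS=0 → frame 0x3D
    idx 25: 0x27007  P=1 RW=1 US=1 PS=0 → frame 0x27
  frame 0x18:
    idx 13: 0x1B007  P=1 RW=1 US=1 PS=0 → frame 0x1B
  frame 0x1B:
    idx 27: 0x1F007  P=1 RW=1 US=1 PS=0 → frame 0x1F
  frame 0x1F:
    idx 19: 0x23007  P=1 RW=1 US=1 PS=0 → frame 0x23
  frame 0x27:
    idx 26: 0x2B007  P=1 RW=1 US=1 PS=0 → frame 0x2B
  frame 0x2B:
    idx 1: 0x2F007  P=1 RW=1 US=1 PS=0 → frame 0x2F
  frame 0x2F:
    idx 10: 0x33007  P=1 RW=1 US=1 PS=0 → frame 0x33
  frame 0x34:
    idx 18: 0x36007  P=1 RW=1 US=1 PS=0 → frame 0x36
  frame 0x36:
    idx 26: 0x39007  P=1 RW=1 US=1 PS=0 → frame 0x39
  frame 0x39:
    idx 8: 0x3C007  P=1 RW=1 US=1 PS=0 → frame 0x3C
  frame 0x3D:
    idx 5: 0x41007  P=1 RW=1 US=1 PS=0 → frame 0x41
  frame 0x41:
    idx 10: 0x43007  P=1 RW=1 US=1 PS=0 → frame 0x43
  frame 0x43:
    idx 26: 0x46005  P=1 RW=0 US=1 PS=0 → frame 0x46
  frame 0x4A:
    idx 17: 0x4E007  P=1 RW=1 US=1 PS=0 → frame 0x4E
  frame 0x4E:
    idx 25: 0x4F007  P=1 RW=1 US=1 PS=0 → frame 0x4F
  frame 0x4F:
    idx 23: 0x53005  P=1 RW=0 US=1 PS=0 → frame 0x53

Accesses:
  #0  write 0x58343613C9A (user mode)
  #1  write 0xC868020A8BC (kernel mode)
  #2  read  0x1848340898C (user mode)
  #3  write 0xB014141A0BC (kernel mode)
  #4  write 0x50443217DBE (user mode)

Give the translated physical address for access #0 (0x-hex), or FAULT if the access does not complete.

Per-access translation:
#0 VA=0x58343613C9A (w,user):
  L0 @0x16[11] → 0x18007  P=1,RW=1,US=1,PS=0
  L1 @0x18[13] → 0x1B007  P=1,RW=1,US=1,PS=0
  L2 @0x1B[27] → 0x1F007  P=1,RW=1,US=1,PS=0
  L3 @0x1F[19] → 0x23007  P=1,RW=1,US=1,PS=0
  → PA=0x23C9A  (4 entries read)
#1 VA=0xC868020A8BC (w,kernel):
  L0 @0x16[25] → 0x27007  P=1,RW=1,US=1,PS=0
  L1 @0x27[26] → 0x2B007  P=1,RW=1,US=1,PS=0
  L2 @0x2B[1] → 0x2F007  P=1,RW=1,US=1,PS=0
  L3 @0x2F[10] → 0x33007  P=1,RW=1,US=1,PS=0
  → PA=0x338BC  (4 entries read)
#2 VA=0x1848340898C (r,user):
  L0 @0x16[3] → 0x34007  P=1,RW=1,US=1,PS=0
  L1 @0x34[18] → 0x36007  P=1,RW=1,US=1,PS=0
  L2 @0x36[26] → 0x39007  P=1,RW=1,US=1,PS=0
  L3 @0x39[8] → 0x3C007  P=1,RW=1,US=1,PS=0
  → PA=0x3C98C  (4 entries read)
#3 VA=0xB014141A0BC (w,kernel):
  L0 @0x16[22] → 0x3D007  P=1,RW=1,US=1,PS=0
  L1 @0x3D[5] → 0x41007  P=1,RW=1,US=1,PS=0
  L2 @0x41[10] → 0x43007  P=1,RW=1,US=1,PS=0
  L3 @0x43[26] → 0x46005  P=1,RW=0,US=1,PS=0
  ⇒ fault: PROTECTION_VIOLATION  — 4 lookups
#4 VA=0x50443217DBE (w,user):
  L0 @0x16[10] → 0x4A007  P=1,RW=1,US=1,PS=0
  L1 @0x4A[17] → 0x4E007  P=1,RW=1,US=1,PS=0
  L2 @0x4E[25] → 0x4F007  P=1,RW=1,US=1,PS=0
  L3 @0x4F[23] → 0x53005  P=1,RW=0,US=1,PS=0
  ⇒ fault: PROTECTION_VIOLATION  — 4 lookups

Access #0 PA: 0x23C9A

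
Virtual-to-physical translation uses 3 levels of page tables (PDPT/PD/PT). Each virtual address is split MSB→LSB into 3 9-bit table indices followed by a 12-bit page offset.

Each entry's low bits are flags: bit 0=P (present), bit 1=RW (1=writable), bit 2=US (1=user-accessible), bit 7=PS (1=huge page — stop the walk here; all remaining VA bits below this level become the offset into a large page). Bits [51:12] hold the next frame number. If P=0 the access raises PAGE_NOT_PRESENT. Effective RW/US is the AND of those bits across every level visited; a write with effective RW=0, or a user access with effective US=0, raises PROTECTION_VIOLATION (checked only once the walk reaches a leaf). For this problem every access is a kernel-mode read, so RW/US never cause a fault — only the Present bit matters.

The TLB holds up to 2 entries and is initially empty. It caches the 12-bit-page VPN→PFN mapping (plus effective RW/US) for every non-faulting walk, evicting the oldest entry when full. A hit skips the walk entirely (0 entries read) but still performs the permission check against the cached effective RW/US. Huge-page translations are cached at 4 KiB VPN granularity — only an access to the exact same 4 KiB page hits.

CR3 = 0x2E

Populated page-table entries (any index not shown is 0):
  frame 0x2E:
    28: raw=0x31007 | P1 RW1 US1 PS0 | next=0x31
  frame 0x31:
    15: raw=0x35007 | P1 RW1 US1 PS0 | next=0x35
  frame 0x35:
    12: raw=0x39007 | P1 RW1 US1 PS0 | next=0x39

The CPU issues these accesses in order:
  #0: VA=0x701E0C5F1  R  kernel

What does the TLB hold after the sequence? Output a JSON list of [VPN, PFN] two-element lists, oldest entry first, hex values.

Per-access translation:
#0 VA=0x701E0C5F1 (r,kernel):
  L0 @0x2E[28] → 0x31007  P=1,RW=1,US=1,PS=0
  L1 @0x31[15] → 0x35007  P=1,RW=1,US=1,PS=0
  L2 @0x35[12] → 0x39007  P=1,RW=1,US=1,PS=0
  ⇒ phys 0x395F1  [3 reads]

TLB: [["0x701E0C", "0x39"]]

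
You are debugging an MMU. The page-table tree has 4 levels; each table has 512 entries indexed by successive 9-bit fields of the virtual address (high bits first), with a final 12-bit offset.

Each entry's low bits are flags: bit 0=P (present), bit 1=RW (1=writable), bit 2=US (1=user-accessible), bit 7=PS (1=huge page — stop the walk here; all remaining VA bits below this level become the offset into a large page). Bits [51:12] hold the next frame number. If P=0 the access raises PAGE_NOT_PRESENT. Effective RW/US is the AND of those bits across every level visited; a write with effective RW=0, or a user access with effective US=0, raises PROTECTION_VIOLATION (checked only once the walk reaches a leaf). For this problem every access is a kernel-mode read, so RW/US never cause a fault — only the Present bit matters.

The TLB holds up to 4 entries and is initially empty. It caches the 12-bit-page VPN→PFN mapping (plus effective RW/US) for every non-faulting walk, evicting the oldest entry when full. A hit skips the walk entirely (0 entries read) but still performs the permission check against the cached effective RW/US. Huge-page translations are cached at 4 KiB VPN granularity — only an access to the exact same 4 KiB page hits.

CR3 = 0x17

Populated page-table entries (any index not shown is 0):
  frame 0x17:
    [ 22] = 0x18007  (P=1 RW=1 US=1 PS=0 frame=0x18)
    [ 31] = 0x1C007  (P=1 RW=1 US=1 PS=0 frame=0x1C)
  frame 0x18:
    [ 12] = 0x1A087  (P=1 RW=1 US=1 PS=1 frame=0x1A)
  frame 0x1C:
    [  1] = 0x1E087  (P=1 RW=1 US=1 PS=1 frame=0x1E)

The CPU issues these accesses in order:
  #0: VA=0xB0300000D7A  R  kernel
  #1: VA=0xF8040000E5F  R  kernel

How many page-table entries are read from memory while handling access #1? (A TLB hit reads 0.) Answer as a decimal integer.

Walk each access:
#0 VA=0xB0300000D7A (r,kernel):
  L0 @0x17[22] → 0x18007  P=1,RW=1,US=1,PS=0
  L1 @0x18[12] → 0x1A087  P=1,RW=1,US=1,PS=1
  ⇒ phys 0x1AD7A (huge @L1)  [2 reads]
#1 VA=0xF8040000E5F (r,kernel):
  L0 @0x17[31] → 0x1C007  P=1,RW=1,US=1,PS=0
  L1 @0x1C[1] → 0x1E087  P=1,RW=1,US=1,PS=1
  ⇒ phys 0x1EE5F (huge @L1)  [2 reads]

Entries read for #1: 2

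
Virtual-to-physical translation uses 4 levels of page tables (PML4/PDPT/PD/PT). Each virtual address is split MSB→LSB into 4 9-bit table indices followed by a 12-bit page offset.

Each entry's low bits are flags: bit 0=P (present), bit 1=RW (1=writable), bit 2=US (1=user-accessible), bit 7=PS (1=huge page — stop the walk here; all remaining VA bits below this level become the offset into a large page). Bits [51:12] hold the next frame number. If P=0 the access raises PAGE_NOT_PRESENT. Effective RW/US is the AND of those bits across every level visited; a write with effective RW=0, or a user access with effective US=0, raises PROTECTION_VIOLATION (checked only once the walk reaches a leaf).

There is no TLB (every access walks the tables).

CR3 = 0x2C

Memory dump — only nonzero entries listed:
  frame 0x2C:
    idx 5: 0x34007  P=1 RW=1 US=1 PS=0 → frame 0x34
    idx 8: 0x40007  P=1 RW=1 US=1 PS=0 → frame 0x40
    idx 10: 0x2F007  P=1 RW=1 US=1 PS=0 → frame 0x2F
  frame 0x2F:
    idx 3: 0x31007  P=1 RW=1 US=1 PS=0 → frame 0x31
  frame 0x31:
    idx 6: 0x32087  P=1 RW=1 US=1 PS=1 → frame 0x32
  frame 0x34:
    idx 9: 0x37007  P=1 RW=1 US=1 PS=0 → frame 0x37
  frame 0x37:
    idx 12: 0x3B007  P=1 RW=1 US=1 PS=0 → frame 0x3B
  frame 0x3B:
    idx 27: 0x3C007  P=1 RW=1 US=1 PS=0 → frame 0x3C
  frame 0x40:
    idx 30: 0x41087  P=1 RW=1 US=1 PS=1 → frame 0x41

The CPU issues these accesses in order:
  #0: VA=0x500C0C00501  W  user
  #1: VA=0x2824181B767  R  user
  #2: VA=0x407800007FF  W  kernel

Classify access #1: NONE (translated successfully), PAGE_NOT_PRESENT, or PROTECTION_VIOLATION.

Walk each access:
#0 VA=0x500C0C00501 (w,user):
  L0 @0x2C[10] → 0x2F007  P=1,RW=1,US=1,PS=0
  L1 @0x2F[3] → 0x31007  P=1,RW=1,US=1,PS=0
  L2 @0x31[6] → 0x32087  P=1,RW=1,US=1,PS=1
  ⇒ phys 0x32501 (huge @L2)  [3 reads]
#1 VA=0x2824181B767 (r,user):
  L0 @0x2C[5] → 0x34007  P=1,RW=1,US=1,PS=0
  L1 @0x34[9] → 0x37007  P=1,RW=1,US=1,PS=0
  L2 @0x37[12] → 0x3B007  P=1,RW=1,US=1,PS=0
  L3 @0x3B[27] → 0x3C007  P=1,RW=1,US=1,PS=0
  ⇒ phys 0x3C767  [4 reads]
#2 VA=0x407800007FF (w,kernel):
  L0 @0x2C[8] → 0x40007  P=1,RW=1,US=1,PS=0
  L1 @0x40[30] → 0x41087  P=1,RW=1,US=1,PS=1
  ⇒ phys 0x417FF (huge @L1)  [2 reads]

Access #1 fault: NONE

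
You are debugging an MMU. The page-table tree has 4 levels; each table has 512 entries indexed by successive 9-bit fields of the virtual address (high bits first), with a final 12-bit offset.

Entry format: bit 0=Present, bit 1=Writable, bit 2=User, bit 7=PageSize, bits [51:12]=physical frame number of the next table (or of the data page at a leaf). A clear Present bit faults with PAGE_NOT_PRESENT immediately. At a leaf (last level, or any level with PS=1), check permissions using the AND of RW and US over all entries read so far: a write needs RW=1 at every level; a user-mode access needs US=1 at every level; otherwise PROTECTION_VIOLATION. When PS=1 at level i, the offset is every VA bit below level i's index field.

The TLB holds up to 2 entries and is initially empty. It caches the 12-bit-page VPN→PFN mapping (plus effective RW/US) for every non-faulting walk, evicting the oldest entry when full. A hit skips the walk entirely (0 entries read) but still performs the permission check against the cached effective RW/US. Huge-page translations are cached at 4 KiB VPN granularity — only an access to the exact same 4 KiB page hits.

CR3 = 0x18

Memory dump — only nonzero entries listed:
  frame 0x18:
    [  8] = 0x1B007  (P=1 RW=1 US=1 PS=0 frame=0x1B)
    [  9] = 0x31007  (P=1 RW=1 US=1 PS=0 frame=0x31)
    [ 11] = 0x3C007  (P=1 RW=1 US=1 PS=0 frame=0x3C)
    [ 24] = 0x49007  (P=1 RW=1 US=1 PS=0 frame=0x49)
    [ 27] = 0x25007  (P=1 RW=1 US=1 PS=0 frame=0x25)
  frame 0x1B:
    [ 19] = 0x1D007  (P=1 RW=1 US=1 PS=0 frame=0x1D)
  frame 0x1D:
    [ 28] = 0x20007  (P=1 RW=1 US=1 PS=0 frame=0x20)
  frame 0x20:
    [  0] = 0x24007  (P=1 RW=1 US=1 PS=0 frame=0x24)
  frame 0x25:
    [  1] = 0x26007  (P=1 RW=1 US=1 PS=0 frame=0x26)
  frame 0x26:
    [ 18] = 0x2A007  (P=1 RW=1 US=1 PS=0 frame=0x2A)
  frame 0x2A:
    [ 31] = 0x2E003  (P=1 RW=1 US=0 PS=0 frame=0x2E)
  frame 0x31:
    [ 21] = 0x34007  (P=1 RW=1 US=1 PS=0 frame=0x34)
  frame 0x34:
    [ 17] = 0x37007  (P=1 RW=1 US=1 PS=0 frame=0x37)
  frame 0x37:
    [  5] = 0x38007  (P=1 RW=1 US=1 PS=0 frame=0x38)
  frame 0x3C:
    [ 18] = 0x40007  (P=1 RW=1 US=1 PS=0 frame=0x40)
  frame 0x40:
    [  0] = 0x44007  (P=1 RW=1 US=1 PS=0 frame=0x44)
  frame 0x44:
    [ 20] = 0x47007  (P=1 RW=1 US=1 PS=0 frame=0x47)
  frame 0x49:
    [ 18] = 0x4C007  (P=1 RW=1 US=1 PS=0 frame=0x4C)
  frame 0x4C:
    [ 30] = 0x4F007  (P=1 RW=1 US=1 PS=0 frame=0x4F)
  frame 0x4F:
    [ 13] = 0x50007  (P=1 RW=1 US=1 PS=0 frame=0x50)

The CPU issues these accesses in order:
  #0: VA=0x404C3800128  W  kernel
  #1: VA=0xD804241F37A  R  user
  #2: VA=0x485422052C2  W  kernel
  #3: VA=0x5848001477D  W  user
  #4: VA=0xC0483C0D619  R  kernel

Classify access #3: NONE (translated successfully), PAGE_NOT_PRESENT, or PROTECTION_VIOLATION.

Walk each access:
#0 VA=0x404C3800128 (w,kernel):
  lvl0: tbl 0x18, slot 8 ⇒ 0x1B007 (P1/RW1/US1/PS0)
  lvl1: tbl 0x1B, slot 19 ⇒ 0x1D007 (P1/RW1/US1/PS0)
  lvl2: tbl 0x1D, slot 28 ⇒ 0x20007 (P1/RW1/US1/PS0)
  lvl3: tbl 0x20, slot 0 ⇒ 0x24007 (P1/RW1/US1/PS0)
  → PA=0x24128  (4 entries read)
#1 VA=0xD804241F37A (r,user):
  lvl0: tbl 0x18, slot 27 ⇒ 0x25007 (P1/RW1/US1/PS0)
  lvl1: tbl 0x25, slot 1 ⇒ 0x26007 (P1/RW1/US1/PS0)
  lvl2: tbl 0x26, slot 18 ⇒ 0x2A007 (P1/RW1/US1/PS0)
  lvl3: tbl 0x2A, slot 31 ⇒ 0x2E003 (P1/RW1/US0/PS0)
  → PROTECTION_VIOLATION  (4 entries read)
#2 VA=0x485422052C2 (w,kernel):
  lvl0: tbl 0x18, slot 9 ⇒ 0x31007 (P1/RW1/US1/PS0)
  lvl1: tbl 0x31, slot 21 ⇒ 0x34007 (P1/RW1/US1/PS0)
  lvl2: tbl 0x34, slot 17 ⇒ 0x37007 (P1/RW1/US1/PS0)
  lvl3: tbl 0x37, slot 5 ⇒ 0x38007 (P1/RW1/US1/PS0)
  → PA=0x382C2  (4 entries read)
#3 VA=0x5848001477D (w,user):
  lvl0: tbl 0x18, slot 11 ⇒ 0x3C007 (P1/RW1/US1/PS0)
  lvl1: tbl 0x3C, slot 18 ⇒ 0x40007 (P1/RW1/US1/PS0)
  lvl2: tbl 0x40, slot 0 ⇒ 0x44007 (P1/RW1/US1/PS0)
  lvl3: tbl 0x44, slot 20 ⇒ 0x47007 (P1/RW1/US1/PS0)
  → PA=0x4777D  (4 entries read)
#4 VA=0xC0483C0D619 (r,kernel):
  lvl0: tbl 0x18, slot 24 ⇒ 0x49007 (P1/RW1/US1/PS0)
  lvl1: tbl 0x49, slot 18 ⇒ 0x4C007 (P1/RW1/US1/PS0)
  lvl2: tbl 0x4C, slot 30 ⇒ 0x4F007 (P1/RW1/US1/PS0)
  lvl3: tbl 0x4F, slot 13 ⇒ 0x50007 (P1/RW1/US1/PS0)
  → PA=0x50619  (4 entries read)

Access #3 fault: NONE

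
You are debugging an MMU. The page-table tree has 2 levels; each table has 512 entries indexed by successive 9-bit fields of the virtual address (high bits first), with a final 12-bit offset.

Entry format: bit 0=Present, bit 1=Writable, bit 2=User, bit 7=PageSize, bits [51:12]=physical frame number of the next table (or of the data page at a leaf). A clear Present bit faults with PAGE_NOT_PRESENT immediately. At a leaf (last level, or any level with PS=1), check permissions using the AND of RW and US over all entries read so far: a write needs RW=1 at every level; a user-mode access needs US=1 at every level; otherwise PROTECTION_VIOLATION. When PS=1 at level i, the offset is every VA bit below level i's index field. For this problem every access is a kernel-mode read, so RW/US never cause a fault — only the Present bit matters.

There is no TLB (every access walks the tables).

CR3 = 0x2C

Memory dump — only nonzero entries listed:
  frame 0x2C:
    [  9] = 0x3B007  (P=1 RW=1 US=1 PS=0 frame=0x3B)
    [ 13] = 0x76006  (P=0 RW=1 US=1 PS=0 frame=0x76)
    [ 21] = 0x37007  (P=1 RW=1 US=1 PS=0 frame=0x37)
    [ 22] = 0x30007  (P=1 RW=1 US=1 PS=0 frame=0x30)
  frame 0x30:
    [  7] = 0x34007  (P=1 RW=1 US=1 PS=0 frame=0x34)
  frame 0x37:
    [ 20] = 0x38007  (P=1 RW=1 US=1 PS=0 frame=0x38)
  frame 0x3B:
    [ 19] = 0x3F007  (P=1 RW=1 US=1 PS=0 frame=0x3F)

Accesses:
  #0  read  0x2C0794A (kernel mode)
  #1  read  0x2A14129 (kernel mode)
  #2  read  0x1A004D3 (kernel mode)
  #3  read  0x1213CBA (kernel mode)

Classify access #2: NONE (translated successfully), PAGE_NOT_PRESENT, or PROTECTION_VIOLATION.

Trace:
#0 VA=0x2C0794A (r,kernel):
  L0 @0x2C[22] → 0x30007  P=1,RW=1,US=1,PS=0
  L1 @0x30[7] → 0x34007  P=1,RW=1,US=1,PS=0
  ⇒ phys 0x3494A  [2 reads]
#1 VA=0x2A14129 (r,kernel):
  L0 @0x2C[21] → 0x37007  P=1,RW=1,US=1,PS=0
  L1 @0x37[20] → 0x38007  P=1,RW=1,US=1,PS=0
  ⇒ phys 0x38129  [2 reads]
#2 VA=0x1A004D3 (r,kernel):
  L0 @0x2C[13] → 0x76006  P=0,RW=1,US=1,PS=0
  → PAGE_NOT_PRESENT  (1 entries read)
#3 VA=0x1213CBA (r,kernel):
  L0 @0x2C[9] → 0x3B007  P=1,RW=1,US=1,PS=0
  L1 @0x3B[19] → 0x3F007  P=1,RW=1,US=1,PS=0
  ⇒ phys 0x3FCBA  [2 reads]

Access #2 fault: PAGE_NOT_PRESENT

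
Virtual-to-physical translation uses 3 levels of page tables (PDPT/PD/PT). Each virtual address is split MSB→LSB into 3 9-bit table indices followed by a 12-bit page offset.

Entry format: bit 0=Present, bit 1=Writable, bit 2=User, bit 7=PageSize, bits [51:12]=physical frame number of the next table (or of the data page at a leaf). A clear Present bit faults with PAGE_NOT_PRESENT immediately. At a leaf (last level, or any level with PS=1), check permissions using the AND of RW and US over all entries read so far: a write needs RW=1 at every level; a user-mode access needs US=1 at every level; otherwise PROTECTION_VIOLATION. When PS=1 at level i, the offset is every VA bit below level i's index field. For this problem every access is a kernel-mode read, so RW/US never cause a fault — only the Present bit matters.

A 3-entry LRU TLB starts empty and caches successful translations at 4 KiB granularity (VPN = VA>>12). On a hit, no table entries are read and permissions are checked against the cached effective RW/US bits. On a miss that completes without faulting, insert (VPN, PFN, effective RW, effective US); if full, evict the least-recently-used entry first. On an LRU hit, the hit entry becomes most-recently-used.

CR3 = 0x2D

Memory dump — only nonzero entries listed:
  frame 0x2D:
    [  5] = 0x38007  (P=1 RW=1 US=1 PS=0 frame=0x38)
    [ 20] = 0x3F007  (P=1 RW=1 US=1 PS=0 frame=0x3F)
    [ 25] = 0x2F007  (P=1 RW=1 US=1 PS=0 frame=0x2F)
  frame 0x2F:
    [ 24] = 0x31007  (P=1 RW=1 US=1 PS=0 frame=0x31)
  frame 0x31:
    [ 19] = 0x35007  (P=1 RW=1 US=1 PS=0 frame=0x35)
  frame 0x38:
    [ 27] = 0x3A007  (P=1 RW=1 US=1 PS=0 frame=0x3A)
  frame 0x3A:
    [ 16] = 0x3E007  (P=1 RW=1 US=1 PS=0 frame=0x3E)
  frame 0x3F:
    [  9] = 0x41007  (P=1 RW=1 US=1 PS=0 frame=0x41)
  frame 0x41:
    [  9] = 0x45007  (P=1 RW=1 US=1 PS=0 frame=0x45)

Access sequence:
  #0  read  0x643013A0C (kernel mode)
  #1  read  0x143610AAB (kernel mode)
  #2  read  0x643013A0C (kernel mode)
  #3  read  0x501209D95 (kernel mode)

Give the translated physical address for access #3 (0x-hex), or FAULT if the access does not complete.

Walk each access:
#0 VA=0x643013A0C (r,kernel):
  L0: frame=0x2D idx=25 entry=0x2F007 [P=1 RW=1 US=1 PS=0]
  L1: frame=0x2F idx=24 entry=0x31007 [P=1 RW=1 US=1 PS=0]
  L2: frame=0x31 idx=19 entry=0x35007 [P=1 RW=1 US=1 PS=0]
  ✓ 0x35A0C  — 3 lookups
#1 VA=0x143610AAB (r,kernel):
  L0: frame=0x2D idx=5 entry=0x38007 [P=1 RW=1 US=1 PS=0]
  L1: frame=0x38 idx=27 entry=0x3A007 [P=1 RW=1 US=1 PS=0]
  L2: frame=0x3A idx=16 entry=0x3E007 [P=1 RW=1 US=1 PS=0]
  ✓ 0x3EAAB  — 3 lookups
#2 VA=0x643013A0C (r,kernel):
  TLB hit vpn=0x643013 → PA=0x35A0C
#3 VA=0x501209D95 (r,kernel):
  L0: frame=0x2D idx=20 entry=0x3F007 [P=1 RW=1 US=1 PS=0]
  L1: frame=0x3F idx=9 entry=0x41007 [P=1 RW=1 US=1 PS=0]
  L2: frame=0x41 idx=9 entry=0x45007 [P=1 RW=1 US=1 PS=0]
  ✓ 0x45D95  — 3 lookups

Access #3 PA: 0x45D95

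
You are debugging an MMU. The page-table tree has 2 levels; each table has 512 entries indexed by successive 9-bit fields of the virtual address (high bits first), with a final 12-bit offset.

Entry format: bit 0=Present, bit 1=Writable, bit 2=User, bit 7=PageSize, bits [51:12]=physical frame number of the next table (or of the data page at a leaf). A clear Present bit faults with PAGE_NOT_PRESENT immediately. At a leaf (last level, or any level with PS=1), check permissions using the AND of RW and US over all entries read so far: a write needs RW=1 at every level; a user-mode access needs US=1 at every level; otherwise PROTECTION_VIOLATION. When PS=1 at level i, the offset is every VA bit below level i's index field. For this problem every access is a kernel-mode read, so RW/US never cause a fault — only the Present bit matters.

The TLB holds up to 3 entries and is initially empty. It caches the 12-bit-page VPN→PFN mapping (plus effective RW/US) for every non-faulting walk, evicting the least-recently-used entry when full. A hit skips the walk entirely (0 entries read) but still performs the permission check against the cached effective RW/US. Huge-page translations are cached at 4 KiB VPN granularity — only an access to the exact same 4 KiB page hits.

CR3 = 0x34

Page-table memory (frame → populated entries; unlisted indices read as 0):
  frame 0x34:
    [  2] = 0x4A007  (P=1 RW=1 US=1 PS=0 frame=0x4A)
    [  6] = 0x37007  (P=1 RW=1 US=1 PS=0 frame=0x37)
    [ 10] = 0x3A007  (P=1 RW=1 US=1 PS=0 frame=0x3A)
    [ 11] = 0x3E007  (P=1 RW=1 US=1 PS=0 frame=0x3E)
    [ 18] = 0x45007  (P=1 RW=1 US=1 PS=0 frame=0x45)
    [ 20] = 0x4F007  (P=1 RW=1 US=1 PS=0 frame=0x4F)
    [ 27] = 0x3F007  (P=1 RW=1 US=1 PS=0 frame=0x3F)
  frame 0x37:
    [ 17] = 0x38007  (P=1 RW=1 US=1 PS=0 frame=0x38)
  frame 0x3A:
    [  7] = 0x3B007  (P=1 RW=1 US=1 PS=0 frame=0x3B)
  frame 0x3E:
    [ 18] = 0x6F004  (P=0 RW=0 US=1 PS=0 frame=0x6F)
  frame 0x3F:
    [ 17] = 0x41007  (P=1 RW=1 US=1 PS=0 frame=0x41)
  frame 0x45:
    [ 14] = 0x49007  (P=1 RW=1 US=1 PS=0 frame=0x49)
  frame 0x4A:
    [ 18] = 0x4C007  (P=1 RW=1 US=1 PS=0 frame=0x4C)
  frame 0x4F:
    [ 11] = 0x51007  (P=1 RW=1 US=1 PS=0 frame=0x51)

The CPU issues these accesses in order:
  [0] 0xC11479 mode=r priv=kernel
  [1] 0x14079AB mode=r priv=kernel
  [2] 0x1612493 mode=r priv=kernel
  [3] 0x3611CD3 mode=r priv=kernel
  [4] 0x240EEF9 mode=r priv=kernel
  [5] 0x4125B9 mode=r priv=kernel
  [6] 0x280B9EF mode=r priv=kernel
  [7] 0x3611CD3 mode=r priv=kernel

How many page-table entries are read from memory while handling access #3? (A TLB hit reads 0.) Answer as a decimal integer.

Trace:
#0 VA=0xC11479 (r,kernel):
  [0] read 0x34 idx=6: raw=0x37007 flags P=1 W=1 U=1 S=0
  [1] read 0x37 idx=17: raw=0x38007 flags P=1 W=1 U=1 S=0
  ⇒ phys 0x38479  [2 reads]
#1 VA=0x14079AB (r,kernel):
  [0] read 0x34 idx=10: raw=0x3A007 flags P=1 W=1 U=1 S=0
  [1] read 0x3A idx=7: raw=0x3B007 flags P=1 W=1 U=1 S=0
  ⇒ phys 0x3B9AB  [2 reads]
#2 VA=0x1612493 (r,kernel):
  [0] read 0x34 idx=11: raw=0x3E007 flags P=1 W=1 U=1 S=0
  [1] read 0x3E idx=18: raw=0x6F004 flags P=0 W=0 U=1 S=0
  → PAGE_NOT_PRESENT  (2 entries read)
#3 VA=0x3611CD3 (r,kernel):
  [0] read 0x34 idx=27: raw=0x3F007 flags P=1 W=1 U=1 S=0
  [1] read 0x3F idx=17: raw=0x41007 flags P=1 W=1 U=1 S=0
  ⇒ phys 0x41CD3  [2 reads]
#4 VA=0x240EEF9 (r,kernel):
  [0] read 0x34 idx=18: raw=0x45007 flags P=1 W=1 U=1 S=0
  [1] read 0x45 idx=14: raw=0x49007 flags P=1 W=1 U=1 S=0
  ⇒ phys 0x49EF9  [2 reads]
#5 VA=0x4125B9 (r,kernel):
  [0] read 0x34 idx=2: raw=0x4A007 flags P=1 W=1 U=1 S=0
  [1] read 0x4A idx=18: raw=0x4C007 flags P=1 W=1 U=1 S=0
  ⇒ phys 0x4C5B9  [2 reads]
#6 VA=0x280B9EF (r,kernel):
  [0] read 0x34 idx=20: raw=0x4F007 flags P=1 W=1 U=1 S=0
  [1] read 0x4F idx=11: raw=0x51007 flags P=1 W=1 U=1 S=0
  ⇒ phys 0x519EF  [2 reads]
#7 VA=0x3611CD3 (r,kernel):
  [0] read 0x34 idx=27: raw=0x3F007 flags P=1 W=1 U=1 S=0
  [1] read 0x3F idx=17: raw=0x41007 flags P=1 W=1 U=1 S=0
  ⇒ phys 0x41CD3  [2 reads]

Entries read for #3: 2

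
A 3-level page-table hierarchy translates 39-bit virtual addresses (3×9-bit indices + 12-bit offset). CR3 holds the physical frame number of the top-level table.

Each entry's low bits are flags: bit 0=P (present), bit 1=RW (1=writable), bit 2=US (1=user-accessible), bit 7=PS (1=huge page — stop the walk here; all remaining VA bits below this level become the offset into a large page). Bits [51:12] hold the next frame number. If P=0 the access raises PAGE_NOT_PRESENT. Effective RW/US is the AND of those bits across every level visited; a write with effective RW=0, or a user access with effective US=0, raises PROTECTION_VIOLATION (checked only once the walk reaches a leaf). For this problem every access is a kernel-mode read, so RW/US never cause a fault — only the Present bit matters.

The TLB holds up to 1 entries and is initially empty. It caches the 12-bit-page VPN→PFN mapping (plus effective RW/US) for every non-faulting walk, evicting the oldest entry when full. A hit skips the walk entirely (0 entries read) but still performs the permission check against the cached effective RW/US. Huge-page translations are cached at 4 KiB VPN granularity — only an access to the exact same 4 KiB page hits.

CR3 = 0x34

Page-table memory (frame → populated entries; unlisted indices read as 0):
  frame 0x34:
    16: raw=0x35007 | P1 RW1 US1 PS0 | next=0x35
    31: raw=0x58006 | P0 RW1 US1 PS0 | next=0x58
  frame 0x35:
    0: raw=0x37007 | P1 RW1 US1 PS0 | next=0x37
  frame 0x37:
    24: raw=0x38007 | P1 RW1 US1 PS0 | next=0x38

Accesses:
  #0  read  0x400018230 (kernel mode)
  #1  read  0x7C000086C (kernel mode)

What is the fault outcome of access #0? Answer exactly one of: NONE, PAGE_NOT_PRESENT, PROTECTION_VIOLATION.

Per-access translation:
#0 VA=0x400018230 (r,kernel):
  L0 @0x34[16] → 0x35007  P=1,RW=1,US=1,PS=0
  L1 @0x35[0] → 0x37007  P=1,RW=1,US=1,PS=0
  L2 @0x37[24] → 0x38007  P=1,RW=1,US=1,PS=0
  → PA=0x38230  (3 entries read)
#1 VA=0x7C000086C (r,kernel):
  L0 @0x34[31] → 0x58006  P=0,RW=1,US=1,PS=0
  ✗ PAGE_NOT_PRESENT  [1 reads]

Access #0 fault: NONE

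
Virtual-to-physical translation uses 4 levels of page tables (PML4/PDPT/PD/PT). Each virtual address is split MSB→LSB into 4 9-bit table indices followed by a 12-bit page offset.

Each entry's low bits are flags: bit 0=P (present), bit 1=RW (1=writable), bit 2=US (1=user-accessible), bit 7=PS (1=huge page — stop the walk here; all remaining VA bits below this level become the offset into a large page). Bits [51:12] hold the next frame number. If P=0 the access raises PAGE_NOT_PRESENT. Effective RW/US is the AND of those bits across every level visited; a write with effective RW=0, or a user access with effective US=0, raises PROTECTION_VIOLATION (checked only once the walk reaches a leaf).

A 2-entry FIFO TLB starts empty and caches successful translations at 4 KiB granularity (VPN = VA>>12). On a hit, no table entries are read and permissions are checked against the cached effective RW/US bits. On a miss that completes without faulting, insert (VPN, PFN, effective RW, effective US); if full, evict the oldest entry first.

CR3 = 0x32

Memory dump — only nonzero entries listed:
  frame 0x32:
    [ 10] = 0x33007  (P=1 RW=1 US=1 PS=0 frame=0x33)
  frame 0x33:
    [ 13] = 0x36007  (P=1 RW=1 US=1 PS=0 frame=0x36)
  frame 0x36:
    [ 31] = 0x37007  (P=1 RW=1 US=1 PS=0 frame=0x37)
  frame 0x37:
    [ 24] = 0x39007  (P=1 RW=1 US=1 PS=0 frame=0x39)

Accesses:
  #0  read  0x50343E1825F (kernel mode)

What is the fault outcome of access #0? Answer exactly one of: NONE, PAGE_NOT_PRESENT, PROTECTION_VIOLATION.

Walk each access:
#0 VA=0x50343E1825F (r,kernel):
  [0] read 0x32 idx=10: raw=0x33007 flags P=1 W=1 U=1 S=0
  [1] read 0x33 idx=13: raw=0x36007 flags P=1 W=1 U=1 S=0
  [2] read 0x36 idx=31: raw=0x37007 flags P=1 W=1 U=1 S=0
  [3] read 0x37 idx=24: raw=0x39007 flags P=1 W=1 U=1 S=0
  ⇒ phys 0x3925F  [4 reads]

Access #0 fault: NONE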